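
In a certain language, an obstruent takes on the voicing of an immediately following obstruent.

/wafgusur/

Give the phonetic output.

[wavgusur]

/f/ before /g/ (voiced) → [v]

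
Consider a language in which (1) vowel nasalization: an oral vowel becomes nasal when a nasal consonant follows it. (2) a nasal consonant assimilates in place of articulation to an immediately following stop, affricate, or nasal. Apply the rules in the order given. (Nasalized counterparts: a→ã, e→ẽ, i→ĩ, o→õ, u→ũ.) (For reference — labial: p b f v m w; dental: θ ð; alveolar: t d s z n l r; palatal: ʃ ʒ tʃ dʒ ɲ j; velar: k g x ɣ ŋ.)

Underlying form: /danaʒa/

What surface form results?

Rule 1: /a/ before nasal /n/ → [ã]
After rule 1: dãnaʒa
Rule 2: no segment meets the rule's conditions; no change.

[dãnaʒa]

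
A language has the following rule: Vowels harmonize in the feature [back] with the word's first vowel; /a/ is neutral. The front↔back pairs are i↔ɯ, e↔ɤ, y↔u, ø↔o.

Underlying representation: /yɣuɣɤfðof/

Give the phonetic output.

[yɣyɣefðøf]

/u/ harmonizes with /y/ ([-back]) → [y]
/ɤ/ harmonizes with /y/ ([-back]) → [e]
/o/ harmonizes with /y/ ([-back]) → [ø]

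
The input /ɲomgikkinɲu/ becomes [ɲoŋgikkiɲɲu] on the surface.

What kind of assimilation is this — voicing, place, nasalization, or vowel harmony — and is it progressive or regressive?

place assimilation, regressive

/m/→[ŋ] /n/→[ɲ].
Each target copies a feature from the following segment, so the direction is regressive.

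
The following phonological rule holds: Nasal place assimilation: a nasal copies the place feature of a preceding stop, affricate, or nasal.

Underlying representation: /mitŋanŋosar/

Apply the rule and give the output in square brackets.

/ŋ/ after /t/ (alveolar) → [n]
/ŋ/ after /n/ (alveolar) → [n]

[mitnannosar]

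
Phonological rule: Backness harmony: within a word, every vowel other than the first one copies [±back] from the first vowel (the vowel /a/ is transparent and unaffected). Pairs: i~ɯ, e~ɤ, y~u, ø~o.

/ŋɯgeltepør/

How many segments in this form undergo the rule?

/e/ harmonizes with /ɯ/ ([+back]) → [ɤ]
/e/ harmonizes with /ɯ/ ([+back]) → [ɤ]
/ø/ harmonizes with /ɯ/ ([+back]) → [o]
3 segments change.

3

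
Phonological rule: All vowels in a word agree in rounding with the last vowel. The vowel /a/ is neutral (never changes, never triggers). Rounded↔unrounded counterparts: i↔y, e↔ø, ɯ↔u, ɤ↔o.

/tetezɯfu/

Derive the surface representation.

/e/ harmonizes with /u/ ([+round]) → [ø]
/e/ harmonizes with /u/ ([+round]) → [ø]
/ɯ/ harmonizes with /u/ ([+round]) → [u]

[tøtøzufu]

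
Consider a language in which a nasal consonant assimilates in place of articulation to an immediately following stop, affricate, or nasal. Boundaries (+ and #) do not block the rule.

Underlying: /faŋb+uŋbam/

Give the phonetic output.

[famb+umbam]

/ŋ/ before /b/ (labial) → [m]
/ŋ/ before /b/ (labial) → [m]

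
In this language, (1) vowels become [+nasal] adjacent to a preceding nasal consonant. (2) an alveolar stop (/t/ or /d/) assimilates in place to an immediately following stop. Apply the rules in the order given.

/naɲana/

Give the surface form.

[nãɲãnã]

Rule 1: /a/ after nasal /n/ → [ã]
Rule 1: /a/ after nasal /ɲ/ → [ã]
Rule 1: /a/ after nasal /n/ → [ã]
After rule 1: nãɲãnã
Rule 2: no segment meets the rule's conditions; no change.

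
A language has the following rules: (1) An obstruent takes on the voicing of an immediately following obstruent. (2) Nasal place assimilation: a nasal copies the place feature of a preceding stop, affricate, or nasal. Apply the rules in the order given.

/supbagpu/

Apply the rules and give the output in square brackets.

[subbakpu]

Rule 1: /p/ before /b/ (voiced) → [b]
Rule 1: /g/ before /p/ (voiceless) → [k]
After rule 1: subbakpu
Rule 2: no segment meets the rule's conditions; no change.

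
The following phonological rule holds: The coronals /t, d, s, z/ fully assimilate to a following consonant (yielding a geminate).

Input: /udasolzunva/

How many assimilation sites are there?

No segment meets the rule's conditions.

0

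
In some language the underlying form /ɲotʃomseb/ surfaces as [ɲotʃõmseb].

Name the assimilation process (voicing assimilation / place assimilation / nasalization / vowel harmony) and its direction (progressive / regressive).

nasalization, regressive

/o/→[õ].
Each target copies a feature from the following segment, so the direction is regressive.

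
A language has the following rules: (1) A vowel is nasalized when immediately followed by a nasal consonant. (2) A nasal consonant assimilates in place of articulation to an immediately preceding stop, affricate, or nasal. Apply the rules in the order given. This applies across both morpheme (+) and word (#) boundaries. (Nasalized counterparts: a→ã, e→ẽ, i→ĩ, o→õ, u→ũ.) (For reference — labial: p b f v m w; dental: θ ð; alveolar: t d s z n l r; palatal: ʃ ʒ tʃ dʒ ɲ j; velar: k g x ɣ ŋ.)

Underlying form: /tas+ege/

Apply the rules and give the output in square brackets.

[tas+ege]

Rule 1: no segment meets the rule's conditions; no change.
After rule 1: tas+ege
Rule 2: no segment meets the rule's conditions; no change.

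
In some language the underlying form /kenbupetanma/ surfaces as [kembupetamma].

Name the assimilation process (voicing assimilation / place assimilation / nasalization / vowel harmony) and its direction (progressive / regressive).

/n/→[m] /n/→[m].
Each target copies a feature from the following segment, so the direction is regressive.

place assimilation, regressive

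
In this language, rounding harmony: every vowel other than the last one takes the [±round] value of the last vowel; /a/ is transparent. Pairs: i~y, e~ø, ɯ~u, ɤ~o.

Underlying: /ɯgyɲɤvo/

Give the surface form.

[ugyɲovo]

/ɯ/ harmonizes with /o/ ([+round]) → [u]
/ɤ/ harmonizes with /o/ ([+round]) → [o]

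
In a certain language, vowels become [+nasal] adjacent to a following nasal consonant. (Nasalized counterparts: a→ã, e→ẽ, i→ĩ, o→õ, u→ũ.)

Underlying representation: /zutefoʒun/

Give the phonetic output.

[zutefoʒũn]

/u/ before nasal /n/ → [ũ]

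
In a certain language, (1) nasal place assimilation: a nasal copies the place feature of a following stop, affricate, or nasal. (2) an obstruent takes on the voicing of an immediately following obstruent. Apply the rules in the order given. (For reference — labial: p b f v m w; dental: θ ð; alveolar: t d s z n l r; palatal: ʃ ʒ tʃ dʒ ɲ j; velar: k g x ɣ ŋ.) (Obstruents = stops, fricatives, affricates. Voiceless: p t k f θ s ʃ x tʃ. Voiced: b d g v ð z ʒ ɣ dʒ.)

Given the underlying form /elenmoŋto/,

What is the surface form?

Rule 1: /n/ before /m/ (labial) → [m]
Rule 1: /ŋ/ before /t/ (alveolar) → [n]
After rule 1: elemmonto
Rule 2: no segment meets the rule's conditions; no change.

[elemmonto]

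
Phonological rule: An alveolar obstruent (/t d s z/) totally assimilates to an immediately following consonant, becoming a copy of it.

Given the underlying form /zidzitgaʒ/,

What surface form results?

/d/ before /z/ → [z] (total assimilation)
/t/ before /g/ → [g] (total assimilation)

[zizziggaʒ]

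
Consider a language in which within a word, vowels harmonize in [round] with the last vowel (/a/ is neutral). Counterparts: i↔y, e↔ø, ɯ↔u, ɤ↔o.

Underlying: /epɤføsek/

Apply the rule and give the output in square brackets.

[epɤfesek]

/ø/ harmonizes with /e/ ([-round]) → [e]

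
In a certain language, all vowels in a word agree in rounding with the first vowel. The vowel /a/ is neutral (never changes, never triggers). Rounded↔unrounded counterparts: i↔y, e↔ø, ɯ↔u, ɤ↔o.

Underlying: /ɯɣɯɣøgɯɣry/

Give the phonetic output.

[ɯɣɯɣegɯɣri]

/ø/ harmonizes with /ɯ/ ([-round]) → [e]
/y/ harmonizes with /ɯ/ ([-round]) → [i]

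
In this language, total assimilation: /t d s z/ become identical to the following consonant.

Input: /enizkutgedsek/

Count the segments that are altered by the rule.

/z/ before /k/ → [k] (total assimilation)
/t/ before /g/ → [g] (total assimilation)
/d/ before /s/ → [s] (total assimilation)
3 segments change.

3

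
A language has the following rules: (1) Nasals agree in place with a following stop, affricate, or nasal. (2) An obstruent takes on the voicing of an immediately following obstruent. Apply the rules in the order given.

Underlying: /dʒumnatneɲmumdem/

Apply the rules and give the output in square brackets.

Rule 1: /m/ before /n/ (alveolar) → [n]
Rule 1: /ɲ/ before /m/ (labial) → [m]
Rule 1: /m/ before /d/ (alveolar) → [n]
After rule 1: dʒunnatnemmundem
Rule 2: no segment meets the rule's conditions; no change.

[dʒunnatnemmundem]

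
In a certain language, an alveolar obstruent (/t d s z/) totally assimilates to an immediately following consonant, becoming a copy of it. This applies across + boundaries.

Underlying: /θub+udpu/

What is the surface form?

[θub+uppu]

/d/ before /p/ → [p] (total assimilation)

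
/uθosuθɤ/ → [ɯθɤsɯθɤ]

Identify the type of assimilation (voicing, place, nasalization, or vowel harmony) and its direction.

/u/→[ɯ] /o/→[ɤ] /u/→[ɯ].
Vowels agree with the last vowel, so the harmony is regressive.

vowel harmony, regressive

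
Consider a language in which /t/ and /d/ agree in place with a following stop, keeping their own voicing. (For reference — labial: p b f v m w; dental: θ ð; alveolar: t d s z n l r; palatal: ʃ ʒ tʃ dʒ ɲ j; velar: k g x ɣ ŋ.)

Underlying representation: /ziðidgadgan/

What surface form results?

/d/ before /g/ (velar) → [g]
/d/ before /g/ (velar) → [g]

[ziðiggaggan]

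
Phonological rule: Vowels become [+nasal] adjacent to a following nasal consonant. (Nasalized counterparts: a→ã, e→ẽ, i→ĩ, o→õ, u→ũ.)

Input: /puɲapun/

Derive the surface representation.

/u/ before nasal /ɲ/ → [ũ]
/u/ before nasal /n/ → [ũ]

[pũɲapũn]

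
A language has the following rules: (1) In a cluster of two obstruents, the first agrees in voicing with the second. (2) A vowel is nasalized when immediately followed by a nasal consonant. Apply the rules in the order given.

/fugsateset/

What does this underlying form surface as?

Rule 1: /g/ before /s/ (voiceless) → [k]
After rule 1: fuksateset
Rule 2: no segment meets the rule's conditions; no change.

[fuksateset]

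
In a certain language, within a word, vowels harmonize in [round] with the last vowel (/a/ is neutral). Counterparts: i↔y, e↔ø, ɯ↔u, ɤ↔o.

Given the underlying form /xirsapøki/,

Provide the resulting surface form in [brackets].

[xirsapeki]

/ø/ harmonizes with /i/ ([-round]) → [e]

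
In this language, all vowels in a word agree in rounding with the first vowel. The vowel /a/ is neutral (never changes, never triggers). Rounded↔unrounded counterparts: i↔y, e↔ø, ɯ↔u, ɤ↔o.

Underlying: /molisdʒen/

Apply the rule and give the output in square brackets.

/i/ harmonizes with /o/ ([+round]) → [y]
/e/ harmonizes with /o/ ([+round]) → [ø]

[molysdʒøn]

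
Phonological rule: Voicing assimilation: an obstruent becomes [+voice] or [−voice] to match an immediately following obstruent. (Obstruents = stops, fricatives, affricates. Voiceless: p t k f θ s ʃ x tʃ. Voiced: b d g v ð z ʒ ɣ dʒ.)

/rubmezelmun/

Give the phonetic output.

[rubmezelmun]

no segment meets the rule's conditions; no change.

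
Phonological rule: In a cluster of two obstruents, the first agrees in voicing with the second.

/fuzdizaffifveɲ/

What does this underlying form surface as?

[fuzdizaffivveɲ]

/f/ before /v/ (voiced) → [v]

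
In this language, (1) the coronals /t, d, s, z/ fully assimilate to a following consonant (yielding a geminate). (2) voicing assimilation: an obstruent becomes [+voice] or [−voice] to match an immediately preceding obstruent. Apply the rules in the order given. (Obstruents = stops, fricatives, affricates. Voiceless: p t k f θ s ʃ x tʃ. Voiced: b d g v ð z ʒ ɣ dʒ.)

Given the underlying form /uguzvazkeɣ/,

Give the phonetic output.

Rule 1: /z/ before /v/ → [v] (total assimilation)
Rule 1: /z/ before /k/ → [k] (total assimilation)
After rule 1: uguvvakkeɣ
Rule 2: no segment meets the rule's conditions; no change.

[uguvvakkeɣ]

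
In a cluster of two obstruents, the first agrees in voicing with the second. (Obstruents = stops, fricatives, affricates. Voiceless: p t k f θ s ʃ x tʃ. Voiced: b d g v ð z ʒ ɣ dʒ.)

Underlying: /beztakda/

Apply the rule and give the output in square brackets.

/z/ before /t/ (voiceless) → [s]
/k/ before /d/ (voiced) → [g]

[bestagda]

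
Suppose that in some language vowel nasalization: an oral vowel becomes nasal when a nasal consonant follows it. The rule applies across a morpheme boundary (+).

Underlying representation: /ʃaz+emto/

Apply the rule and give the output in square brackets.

[ʃaz+ẽmto]

/e/ before nasal /m/ → [ẽ]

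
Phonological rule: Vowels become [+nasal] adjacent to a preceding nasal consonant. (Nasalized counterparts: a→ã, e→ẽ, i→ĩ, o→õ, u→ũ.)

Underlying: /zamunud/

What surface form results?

[zamũnũd]

/u/ after nasal /m/ → [ũ]
/u/ after nasal /n/ → [ũ]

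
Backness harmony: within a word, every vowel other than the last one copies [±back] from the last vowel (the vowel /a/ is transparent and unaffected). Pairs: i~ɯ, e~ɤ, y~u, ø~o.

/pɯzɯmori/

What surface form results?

/ɯ/ harmonizes with /i/ ([-back]) → [i]
/ɯ/ harmonizes with /i/ ([-back]) → [i]
/o/ harmonizes with /i/ ([-back]) → [ø]

[pizimøri]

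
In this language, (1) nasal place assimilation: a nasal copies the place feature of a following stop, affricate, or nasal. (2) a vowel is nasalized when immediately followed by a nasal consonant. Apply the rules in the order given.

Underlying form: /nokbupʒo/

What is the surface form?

[nokbupʒo]

Rule 1: no segment meets the rule's conditions; no change.
After rule 1: nokbupʒo
Rule 2: no segment meets the rule's conditions; no change.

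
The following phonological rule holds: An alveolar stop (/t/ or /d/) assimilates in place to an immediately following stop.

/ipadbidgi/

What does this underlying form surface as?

[ipabbiggi]

/d/ before /b/ (labial) → [b]
/d/ before /g/ (velar) → [g]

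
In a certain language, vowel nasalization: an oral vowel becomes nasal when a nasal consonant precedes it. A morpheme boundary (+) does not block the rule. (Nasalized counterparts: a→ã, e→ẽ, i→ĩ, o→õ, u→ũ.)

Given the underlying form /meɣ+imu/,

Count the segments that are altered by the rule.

/e/ after nasal /m/ → [ẽ]
/u/ after nasal /m/ → [ũ]
2 segments change.

2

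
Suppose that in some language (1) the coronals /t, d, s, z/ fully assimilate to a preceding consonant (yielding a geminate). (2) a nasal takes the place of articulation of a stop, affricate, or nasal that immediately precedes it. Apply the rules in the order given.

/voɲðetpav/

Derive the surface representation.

Rule 1: no segment meets the rule's conditions; no change.
After rule 1: voɲðetpav
Rule 2: no segment meets the rule's conditions; no change.

[voɲðetpav]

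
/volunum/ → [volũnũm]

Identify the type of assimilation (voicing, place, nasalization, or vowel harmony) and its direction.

/u/→[ũ] /u/→[ũ].
Each target copies a feature from the following segment, so the direction is regressive.

nasalization, regressive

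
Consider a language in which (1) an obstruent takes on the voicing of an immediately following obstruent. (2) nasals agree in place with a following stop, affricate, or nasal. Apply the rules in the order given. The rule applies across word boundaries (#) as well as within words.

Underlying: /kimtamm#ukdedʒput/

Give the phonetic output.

Rule 1: /k/ before /d/ (voiced) → [g]
Rule 1: /dʒ/ before /p/ (voiceless) → [tʃ]
After rule 1: kimtamm#ugdetʃput
Rule 2: /m/ before /t/ (alveolar) → [n]

[kintamm#ugdetʃput]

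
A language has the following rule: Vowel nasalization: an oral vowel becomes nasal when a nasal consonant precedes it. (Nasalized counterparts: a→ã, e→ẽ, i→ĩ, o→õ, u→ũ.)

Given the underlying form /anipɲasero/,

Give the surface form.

/i/ after nasal /n/ → [ĩ]
/a/ after nasal /ɲ/ → [ã]

[anĩpɲãsero]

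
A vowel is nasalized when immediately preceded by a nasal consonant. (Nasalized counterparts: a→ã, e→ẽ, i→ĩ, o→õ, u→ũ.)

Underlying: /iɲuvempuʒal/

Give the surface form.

/u/ after nasal /ɲ/ → [ũ]

[iɲũvempuʒal]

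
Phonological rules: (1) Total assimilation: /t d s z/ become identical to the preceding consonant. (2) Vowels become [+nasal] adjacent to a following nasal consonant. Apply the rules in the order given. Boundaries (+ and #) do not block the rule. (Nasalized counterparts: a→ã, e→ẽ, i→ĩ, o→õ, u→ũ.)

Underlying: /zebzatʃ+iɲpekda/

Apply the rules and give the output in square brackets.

Rule 1: /z/ after /b/ → [b] (total assimilation)
Rule 1: /d/ after /k/ → [k] (total assimilation)
After rule 1: zebbatʃ+iɲpekka
Rule 2: /i/ before nasal /ɲ/ → [ĩ]

[zebbatʃ+ĩɲpekka]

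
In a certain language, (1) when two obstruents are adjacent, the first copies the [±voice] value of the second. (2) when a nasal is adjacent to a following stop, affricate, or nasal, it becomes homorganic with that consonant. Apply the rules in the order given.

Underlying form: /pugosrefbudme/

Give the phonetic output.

Rule 1: /f/ before /b/ (voiced) → [v]
After rule 1: pugosrevbudme
Rule 2: no segment meets the rule's conditions; no change.

[pugosrevbudme]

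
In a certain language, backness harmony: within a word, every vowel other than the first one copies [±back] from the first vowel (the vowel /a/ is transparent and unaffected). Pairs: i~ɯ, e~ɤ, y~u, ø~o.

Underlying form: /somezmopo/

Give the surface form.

/e/ harmonizes with /o/ ([+back]) → [ɤ]

[somɤzmopo]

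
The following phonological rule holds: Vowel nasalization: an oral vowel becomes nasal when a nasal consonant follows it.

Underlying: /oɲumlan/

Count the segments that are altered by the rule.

/o/ before nasal /ɲ/ → [õ]
/u/ before nasal /m/ → [ũ]
/a/ before nasal /n/ → [ã]
3 segments change.

3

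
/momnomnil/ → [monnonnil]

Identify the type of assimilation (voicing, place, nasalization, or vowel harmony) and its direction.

/m/→[n] /m/→[n].
Each target copies a feature from the following segment, so the direction is regressive.

place assimilation, regressive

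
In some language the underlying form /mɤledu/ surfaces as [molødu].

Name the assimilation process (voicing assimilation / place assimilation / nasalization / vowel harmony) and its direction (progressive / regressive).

vowel harmony, regressive

/ɤ/→[o] /e/→[ø].
Vowels agree with the last vowel, so the harmony is regressive.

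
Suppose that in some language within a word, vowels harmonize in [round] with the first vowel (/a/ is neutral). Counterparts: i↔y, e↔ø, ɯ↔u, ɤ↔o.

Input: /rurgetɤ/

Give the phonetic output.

[rurgøto]

/e/ harmonizes with /u/ ([+round]) → [ø]
/ɤ/ harmonizes with /u/ ([+round]) → [o]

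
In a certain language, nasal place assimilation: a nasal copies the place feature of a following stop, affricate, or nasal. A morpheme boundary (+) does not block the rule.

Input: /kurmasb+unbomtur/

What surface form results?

[kurmasb+umbontur]

/n/ before /b/ (labial) → [m]
/m/ before /t/ (alveolar) → [n]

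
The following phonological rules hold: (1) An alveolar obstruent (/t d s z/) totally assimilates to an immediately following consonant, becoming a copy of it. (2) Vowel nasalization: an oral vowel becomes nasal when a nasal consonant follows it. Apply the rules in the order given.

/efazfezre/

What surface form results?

Rule 1: /z/ before /f/ → [f] (total assimilation)
Rule 1: /z/ before /r/ → [r] (total assimilation)
After rule 1: efafferre
Rule 2: no segment meets the rule's conditions; no change.

[efafferre]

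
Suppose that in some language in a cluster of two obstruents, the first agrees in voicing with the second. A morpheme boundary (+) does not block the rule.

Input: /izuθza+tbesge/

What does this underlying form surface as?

[izuðza+dbezge]

/θ/ before /z/ (voiced) → [ð]
/t/ before /b/ (voiced) → [d]
/s/ before /g/ (voiced) → [z]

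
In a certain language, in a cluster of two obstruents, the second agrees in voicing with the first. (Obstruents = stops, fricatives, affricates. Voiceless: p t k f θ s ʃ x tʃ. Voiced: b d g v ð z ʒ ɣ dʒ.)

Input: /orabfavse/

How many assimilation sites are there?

/f/ after /b/ (voiced) → [v]
/s/ after /v/ (voiced) → [z]
2 segments change.

2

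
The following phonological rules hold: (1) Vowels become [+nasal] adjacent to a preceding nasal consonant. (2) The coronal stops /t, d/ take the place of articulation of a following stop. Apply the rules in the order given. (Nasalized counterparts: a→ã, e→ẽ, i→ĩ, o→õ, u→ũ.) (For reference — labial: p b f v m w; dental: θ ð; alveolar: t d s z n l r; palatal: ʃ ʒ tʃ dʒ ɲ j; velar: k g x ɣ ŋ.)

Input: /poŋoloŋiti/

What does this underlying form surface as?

Rule 1: /o/ after nasal /ŋ/ → [õ]
Rule 1: /i/ after nasal /ŋ/ → [ĩ]
After rule 1: poŋõloŋĩti
Rule 2: no segment meets the rule's conditions; no change.

[poŋõloŋĩti]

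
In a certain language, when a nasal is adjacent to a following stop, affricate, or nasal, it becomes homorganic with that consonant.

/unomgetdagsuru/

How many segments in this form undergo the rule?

1

/m/ before /g/ (velar) → [ŋ]
1 segment changes.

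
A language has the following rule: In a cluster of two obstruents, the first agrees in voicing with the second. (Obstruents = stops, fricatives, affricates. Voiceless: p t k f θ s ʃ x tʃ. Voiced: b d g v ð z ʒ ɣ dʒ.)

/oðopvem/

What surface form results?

[oðobvem]

/p/ before /v/ (voiced) → [b]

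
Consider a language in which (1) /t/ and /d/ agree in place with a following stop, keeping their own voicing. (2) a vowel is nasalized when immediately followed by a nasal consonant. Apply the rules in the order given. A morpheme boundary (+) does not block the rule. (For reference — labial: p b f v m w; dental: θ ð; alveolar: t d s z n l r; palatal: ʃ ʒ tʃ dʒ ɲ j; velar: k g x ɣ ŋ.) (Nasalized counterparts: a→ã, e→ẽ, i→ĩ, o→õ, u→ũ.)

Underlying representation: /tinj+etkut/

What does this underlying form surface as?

[tĩnj+ekkut]

Rule 1: /t/ before /k/ (velar) → [k]
After rule 1: tinj+ekkut
Rule 2: /i/ before nasal /n/ → [ĩ]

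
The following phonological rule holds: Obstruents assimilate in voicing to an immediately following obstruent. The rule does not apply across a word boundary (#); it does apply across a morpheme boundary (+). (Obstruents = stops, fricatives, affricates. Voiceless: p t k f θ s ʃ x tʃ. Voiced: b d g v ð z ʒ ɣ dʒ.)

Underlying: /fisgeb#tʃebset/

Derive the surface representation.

/s/ before /g/ (voiced) → [z]
/b/ before /s/ (voiceless) → [p]

[fizgeb#tʃepset]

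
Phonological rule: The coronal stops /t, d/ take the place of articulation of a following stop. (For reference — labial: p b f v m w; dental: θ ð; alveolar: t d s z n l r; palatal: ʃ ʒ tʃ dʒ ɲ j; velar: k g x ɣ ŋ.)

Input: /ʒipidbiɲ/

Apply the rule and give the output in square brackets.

/d/ before /b/ (labial) → [b]

[ʒipibbiɲ]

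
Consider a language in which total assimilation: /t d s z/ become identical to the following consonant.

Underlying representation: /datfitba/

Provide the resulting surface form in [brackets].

/t/ before /f/ → [f] (total assimilation)
/t/ before /b/ → [b] (total assimilation)

[daffibba]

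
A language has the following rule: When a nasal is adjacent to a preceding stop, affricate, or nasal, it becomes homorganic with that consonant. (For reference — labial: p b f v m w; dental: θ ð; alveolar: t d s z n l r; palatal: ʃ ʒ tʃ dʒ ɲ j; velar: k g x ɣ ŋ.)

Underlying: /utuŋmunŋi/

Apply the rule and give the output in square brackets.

/m/ after /ŋ/ (velar) → [ŋ]
/ŋ/ after /n/ (alveolar) → [n]

[utuŋŋunni]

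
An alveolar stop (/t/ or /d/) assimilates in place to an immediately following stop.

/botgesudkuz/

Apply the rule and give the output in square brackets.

/t/ before /g/ (velar) → [k]
/d/ before /k/ (velar) → [g]

[bokgesugkuz]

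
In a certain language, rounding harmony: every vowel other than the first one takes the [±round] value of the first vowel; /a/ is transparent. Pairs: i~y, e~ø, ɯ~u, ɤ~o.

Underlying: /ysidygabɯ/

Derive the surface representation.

[ysydygabu]

/i/ harmonizes with /y/ ([+round]) → [y]
/ɯ/ harmonizes with /y/ ([+round]) → [u]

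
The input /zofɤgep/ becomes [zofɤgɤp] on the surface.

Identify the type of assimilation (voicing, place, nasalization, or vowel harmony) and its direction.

vowel harmony, progressive

/e/→[ɤ].
Vowels agree with the first vowel, so the harmony is progressive.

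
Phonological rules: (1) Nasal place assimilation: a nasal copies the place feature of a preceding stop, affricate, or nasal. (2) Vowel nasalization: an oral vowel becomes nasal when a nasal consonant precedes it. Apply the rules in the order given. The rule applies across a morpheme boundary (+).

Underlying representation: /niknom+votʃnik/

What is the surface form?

[nĩkŋõm+votʃɲĩk]

Rule 1: /n/ after /k/ (velar) → [ŋ]
Rule 1: /n/ after /tʃ/ (palatal) → [ɲ]
After rule 1: nikŋom+votʃɲik
Rule 2: /i/ after nasal /n/ → [ĩ]
Rule 2: /o/ after nasal /ŋ/ → [õ]
Rule 2: /i/ after nasal /ɲ/ → [ĩ]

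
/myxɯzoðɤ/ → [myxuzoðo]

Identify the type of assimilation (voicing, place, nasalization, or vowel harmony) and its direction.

vowel harmony, progressive

/ɯ/→[u] /ɤ/→[o].
Vowels agree with the first vowel, so the harmony is progressive.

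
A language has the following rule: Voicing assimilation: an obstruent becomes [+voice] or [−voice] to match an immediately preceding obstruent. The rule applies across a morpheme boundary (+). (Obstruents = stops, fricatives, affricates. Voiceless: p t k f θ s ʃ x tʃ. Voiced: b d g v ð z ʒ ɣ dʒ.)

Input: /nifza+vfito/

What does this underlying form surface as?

/z/ after /f/ (voiceless) → [s]
/f/ after /v/ (voiced) → [v]

[nifsa+vvito]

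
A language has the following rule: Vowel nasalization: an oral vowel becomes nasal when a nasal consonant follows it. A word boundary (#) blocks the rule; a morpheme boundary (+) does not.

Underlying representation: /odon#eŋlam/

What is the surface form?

/o/ before nasal /n/ → [õ]
/e/ before nasal /ŋ/ → [ẽ]
/a/ before nasal /m/ → [ã]

[odõn#ẽŋlãm]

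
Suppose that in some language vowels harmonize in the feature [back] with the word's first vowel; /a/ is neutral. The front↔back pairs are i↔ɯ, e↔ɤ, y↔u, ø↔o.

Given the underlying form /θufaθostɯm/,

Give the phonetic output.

[θufaθostɯm]

no segment meets the rule's conditions; no change.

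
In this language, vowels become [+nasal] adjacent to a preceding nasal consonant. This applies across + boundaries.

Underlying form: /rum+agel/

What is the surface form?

[rum+ãgel]

/a/ after nasal /m/ → [ã]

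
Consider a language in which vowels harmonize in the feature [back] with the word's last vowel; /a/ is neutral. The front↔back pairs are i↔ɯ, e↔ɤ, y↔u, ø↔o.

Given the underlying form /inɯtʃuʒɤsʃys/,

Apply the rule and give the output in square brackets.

/ɯ/ harmonizes with /y/ ([-back]) → [i]
/u/ harmonizes with /y/ ([-back]) → [y]
/ɤ/ harmonizes with /y/ ([-back]) → [e]

[initʃyʒesʃys]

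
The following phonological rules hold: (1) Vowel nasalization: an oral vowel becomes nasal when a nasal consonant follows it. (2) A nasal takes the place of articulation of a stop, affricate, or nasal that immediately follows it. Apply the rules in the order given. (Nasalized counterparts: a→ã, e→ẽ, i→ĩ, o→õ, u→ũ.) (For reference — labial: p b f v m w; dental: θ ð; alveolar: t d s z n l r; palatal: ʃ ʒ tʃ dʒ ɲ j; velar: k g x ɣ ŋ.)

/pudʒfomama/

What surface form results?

Rule 1: /o/ before nasal /m/ → [õ]
Rule 1: /a/ before nasal /m/ → [ã]
After rule 1: pudʒfõmãma
Rule 2: no segment meets the rule's conditions; no change.

[pudʒfõmãma]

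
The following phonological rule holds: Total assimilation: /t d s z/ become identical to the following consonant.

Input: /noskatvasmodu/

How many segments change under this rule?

/s/ before /k/ → [k] (total assimilation)
/t/ before /v/ → [v] (total assimilation)
/s/ before /m/ → [m] (total assimilation)
3 segments change.

3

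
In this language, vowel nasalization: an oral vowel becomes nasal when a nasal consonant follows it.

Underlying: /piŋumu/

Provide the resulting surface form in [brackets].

/i/ before nasal /ŋ/ → [ĩ]
/u/ before nasal /m/ → [ũ]

[pĩŋũmu]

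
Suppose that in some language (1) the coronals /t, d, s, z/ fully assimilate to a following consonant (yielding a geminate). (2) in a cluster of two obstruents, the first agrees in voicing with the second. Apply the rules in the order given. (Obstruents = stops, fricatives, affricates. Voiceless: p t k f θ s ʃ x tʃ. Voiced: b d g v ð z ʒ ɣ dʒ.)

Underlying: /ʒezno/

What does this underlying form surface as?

[ʒenno]

Rule 1: /z/ before /n/ → [n] (total assimilation)
After rule 1: ʒenno
Rule 2: no segment meets the rule's conditions; no change.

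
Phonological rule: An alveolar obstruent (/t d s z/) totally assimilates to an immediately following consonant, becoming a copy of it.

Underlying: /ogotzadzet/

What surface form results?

/t/ before /z/ → [z] (total assimilation)
/d/ before /z/ → [z] (total assimilation)

[ogozzazzet]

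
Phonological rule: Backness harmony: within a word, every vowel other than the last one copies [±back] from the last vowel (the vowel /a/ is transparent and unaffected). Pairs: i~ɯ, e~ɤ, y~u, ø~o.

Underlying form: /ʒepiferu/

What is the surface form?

[ʒɤpɯfɤru]

/e/ harmonizes with /u/ ([+back]) → [ɤ]
/i/ harmonizes with /u/ ([+back]) → [ɯ]
/e/ harmonizes with /u/ ([+back]) → [ɤ]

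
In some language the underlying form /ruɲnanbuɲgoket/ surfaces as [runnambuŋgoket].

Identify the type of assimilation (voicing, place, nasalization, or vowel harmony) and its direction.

/ɲ/→[n] /n/→[m] /ɲ/→[ŋ].
Each target copies a feature from the following segment, so the direction is regressive.

place assimilation, regressive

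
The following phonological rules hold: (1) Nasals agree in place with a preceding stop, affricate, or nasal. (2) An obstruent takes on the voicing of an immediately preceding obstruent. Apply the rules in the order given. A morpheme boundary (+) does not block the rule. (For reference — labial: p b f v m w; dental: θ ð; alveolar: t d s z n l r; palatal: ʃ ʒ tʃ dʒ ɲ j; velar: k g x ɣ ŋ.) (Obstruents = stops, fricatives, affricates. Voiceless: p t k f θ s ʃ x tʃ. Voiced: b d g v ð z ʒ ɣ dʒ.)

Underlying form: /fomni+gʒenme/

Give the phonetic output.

Rule 1: /n/ after /m/ (labial) → [m]
Rule 1: /m/ after /n/ (alveolar) → [n]
After rule 1: fommi+gʒenne
Rule 2: no segment meets the rule's conditions; no change.

[fommi+gʒenne]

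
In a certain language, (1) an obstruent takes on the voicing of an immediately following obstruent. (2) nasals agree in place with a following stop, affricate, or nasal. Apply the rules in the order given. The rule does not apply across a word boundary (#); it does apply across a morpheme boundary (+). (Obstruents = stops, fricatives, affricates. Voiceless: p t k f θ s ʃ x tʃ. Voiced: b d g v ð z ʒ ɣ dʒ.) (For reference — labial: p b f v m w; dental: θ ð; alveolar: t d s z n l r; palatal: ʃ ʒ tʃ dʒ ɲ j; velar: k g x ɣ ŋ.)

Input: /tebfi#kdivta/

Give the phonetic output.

Rule 1: /b/ before /f/ (voiceless) → [p]
Rule 1: /k/ before /d/ (voiced) → [g]
Rule 1: /v/ before /t/ (voiceless) → [f]
After rule 1: tepfi#gdifta
Rule 2: no segment meets the rule's conditions; no change.

[tepfi#gdifta]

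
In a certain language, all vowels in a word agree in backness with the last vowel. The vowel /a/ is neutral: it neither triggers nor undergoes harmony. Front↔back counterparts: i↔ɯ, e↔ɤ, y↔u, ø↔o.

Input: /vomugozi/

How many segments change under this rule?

3

/o/ harmonizes with /i/ ([-back]) → [ø]
/u/ harmonizes with /i/ ([-back]) → [y]
/o/ harmonizes with /i/ ([-back]) → [ø]
3 segments change.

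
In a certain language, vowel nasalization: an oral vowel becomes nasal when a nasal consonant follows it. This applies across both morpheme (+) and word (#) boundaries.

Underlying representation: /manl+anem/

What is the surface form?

/a/ before nasal /n/ → [ã]
/a/ before nasal /n/ → [ã]
/e/ before nasal /m/ → [ẽ]

[mãnl+ãnẽm]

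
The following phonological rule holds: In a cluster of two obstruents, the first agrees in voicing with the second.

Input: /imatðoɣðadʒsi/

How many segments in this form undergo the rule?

/t/ before /ð/ (voiced) → [d]
/dʒ/ before /s/ (voiceless) → [tʃ]
2 segments change.

2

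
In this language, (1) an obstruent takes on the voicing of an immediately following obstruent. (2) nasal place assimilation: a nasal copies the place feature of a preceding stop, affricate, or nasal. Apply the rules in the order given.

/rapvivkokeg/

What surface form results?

[rabvifkokeg]

Rule 1: /p/ before /v/ (voiced) → [b]
Rule 1: /v/ before /k/ (voiceless) → [f]
After rule 1: rabvifkokeg
Rule 2: no segment meets the rule's conditions; no change.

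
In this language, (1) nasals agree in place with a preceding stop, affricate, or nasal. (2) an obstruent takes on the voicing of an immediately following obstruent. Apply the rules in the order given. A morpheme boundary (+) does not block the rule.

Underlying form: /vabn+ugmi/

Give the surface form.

Rule 1: /n/ after /b/ (labial) → [m]
Rule 1: /m/ after /g/ (velar) → [ŋ]
After rule 1: vabm+ugŋi
Rule 2: no segment meets the rule's conditions; no change.

[vabm+ugŋi]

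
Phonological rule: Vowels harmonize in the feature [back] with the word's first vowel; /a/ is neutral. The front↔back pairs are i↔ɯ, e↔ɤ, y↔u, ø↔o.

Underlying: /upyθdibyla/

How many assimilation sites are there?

/y/ harmonizes with /u/ ([+back]) → [u]
/i/ harmonizes with /u/ ([+back]) → [ɯ]
/y/ harmonizes with /u/ ([+back]) → [u]
3 segments change.

3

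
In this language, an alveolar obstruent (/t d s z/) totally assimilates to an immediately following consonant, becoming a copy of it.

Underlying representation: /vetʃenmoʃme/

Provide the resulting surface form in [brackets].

no segment meets the rule's conditions; no change.

[vetʃenmoʃme]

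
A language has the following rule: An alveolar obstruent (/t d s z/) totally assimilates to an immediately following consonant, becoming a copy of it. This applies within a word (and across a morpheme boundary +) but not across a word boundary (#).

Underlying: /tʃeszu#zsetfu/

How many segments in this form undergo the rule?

3

/s/ before /z/ → [z] (total assimilation)
/z/ before /s/ → [s] (total assimilation)
/t/ before /f/ → [f] (total assimilation)
3 segments change.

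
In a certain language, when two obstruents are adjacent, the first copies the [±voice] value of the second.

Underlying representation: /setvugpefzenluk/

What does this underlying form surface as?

[sedvukpevzenluk]

/t/ before /v/ (voiced) → [d]
/g/ before /p/ (voiceless) → [k]
/f/ before /z/ (voiced) → [v]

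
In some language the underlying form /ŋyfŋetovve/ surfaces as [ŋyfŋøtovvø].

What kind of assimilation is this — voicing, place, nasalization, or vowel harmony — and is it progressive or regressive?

vowel harmony, progressive

/e/→[ø] /e/→[ø].
Vowels agree with the first vowel, so the harmony is progressive.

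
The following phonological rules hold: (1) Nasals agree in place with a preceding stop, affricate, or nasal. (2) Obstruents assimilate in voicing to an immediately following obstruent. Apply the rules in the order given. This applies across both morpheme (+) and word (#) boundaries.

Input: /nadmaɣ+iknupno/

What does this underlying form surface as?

[nadnaɣ+ikŋupmo]

Rule 1: /m/ after /d/ (alveolar) → [n]
Rule 1: /n/ after /k/ (velar) → [ŋ]
Rule 1: /n/ after /p/ (labial) → [m]
After rule 1: nadnaɣ+ikŋupmo
Rule 2: no segment meets the rule's conditions; no change.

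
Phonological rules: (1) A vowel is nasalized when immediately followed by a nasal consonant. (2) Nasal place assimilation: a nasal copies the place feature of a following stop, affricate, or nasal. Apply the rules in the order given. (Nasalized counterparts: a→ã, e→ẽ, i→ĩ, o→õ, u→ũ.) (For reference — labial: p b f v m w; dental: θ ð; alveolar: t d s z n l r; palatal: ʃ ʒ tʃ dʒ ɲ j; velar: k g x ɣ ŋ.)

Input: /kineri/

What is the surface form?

[kĩneri]

Rule 1: /i/ before nasal /n/ → [ĩ]
After rule 1: kĩneri
Rule 2: no segment meets the rule's conditions; no change.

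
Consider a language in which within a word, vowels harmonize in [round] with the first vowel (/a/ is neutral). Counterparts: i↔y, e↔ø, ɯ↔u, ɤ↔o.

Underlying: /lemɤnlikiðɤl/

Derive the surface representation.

[lemɤnlikiðɤl]

no segment meets the rule's conditions; no change.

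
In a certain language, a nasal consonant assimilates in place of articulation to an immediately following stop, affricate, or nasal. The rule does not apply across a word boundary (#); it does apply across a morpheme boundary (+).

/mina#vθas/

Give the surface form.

no segment meets the rule's conditions; no change.

[mina#vθas]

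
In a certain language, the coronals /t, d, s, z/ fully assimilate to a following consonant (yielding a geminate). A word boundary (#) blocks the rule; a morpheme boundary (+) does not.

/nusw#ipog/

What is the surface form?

/s/ before /w/ → [w] (total assimilation)

[nuww#ipog]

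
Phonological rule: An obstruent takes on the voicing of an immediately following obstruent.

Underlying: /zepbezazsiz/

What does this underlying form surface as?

[zebbezassiz]

/p/ before /b/ (voiced) → [b]
/z/ before /s/ (voiceless) → [s]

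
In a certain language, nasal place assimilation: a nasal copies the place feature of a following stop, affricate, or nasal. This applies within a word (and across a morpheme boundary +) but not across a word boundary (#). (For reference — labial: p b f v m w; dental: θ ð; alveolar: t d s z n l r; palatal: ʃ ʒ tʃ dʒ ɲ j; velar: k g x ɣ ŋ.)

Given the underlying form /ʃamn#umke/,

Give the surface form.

/m/ before /n/ (alveolar) → [n]
/m/ before /k/ (velar) → [ŋ]

[ʃann#uŋke]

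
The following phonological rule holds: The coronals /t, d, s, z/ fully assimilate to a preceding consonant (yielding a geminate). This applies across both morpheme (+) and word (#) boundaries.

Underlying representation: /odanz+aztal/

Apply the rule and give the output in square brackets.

[odann+azzal]

/z/ after /n/ → [n] (total assimilation)
/t/ after /z/ → [z] (total assimilation)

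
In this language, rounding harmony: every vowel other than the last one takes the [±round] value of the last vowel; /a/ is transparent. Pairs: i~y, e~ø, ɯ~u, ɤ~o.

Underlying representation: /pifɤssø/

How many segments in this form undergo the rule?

2

/i/ harmonizes with /ø/ ([+round]) → [y]
/ɤ/ harmonizes with /ø/ ([+round]) → [o]
2 segments change.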